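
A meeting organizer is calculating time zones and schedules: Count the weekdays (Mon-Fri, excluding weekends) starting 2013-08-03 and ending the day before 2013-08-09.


Start: 2013-08-03 (Saturday)
End (exclusive): 2013-08-09 (Friday)
Total calendar days: 6
Full weeks: 6 // 7 = 0 -> 0 weekdays
Remaining 6 days starting on Saturday:
  Sat(-), Sun(-), Mon(w), Tue(w), Wed(w), Thu(w) -> 4 weekdays
Total business days: 0 + 4 = 4

4


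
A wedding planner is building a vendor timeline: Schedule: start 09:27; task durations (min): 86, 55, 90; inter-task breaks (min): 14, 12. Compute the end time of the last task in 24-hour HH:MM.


Start: 09:27 = 567 min from midnight
  after task 1 (86 min): 10:53
  after break (14 min): 11:07
  after task 2 (55 min): 12:02
  after break (12 min): 12:14
  after task 3 (90 min): 13:44
Total elapsed: 257 minutes
End time: 13:44

13:44


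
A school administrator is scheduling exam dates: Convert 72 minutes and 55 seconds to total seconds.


Minutes: 72
Extra seconds: 55
Seconds per minute: 60
Minutes to seconds: 72 x 60 = 4320
Total: 4320 + 55 = 4375

4375


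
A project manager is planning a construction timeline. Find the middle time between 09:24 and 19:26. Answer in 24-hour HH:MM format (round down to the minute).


Start time: 09:24 = 564 minutes from midnight
End time: 19:26 = 1166 minutes from midnight
Sum: 564 + 1166 = 1730
Midpoint: 1730 / 2 = 865 minutes
Convert: 865 / 60 = 14 hours, 25 minutes
Result: 14:25

14:25


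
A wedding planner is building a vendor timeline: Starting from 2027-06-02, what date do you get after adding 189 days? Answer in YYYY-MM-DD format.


Start: 2027-06-02
Adding 189 days
Days remaining in June: 28
After June: 161 days still to add
July 2027: 31 days, 130 remaining
August 2027: 31 days, 99 remaining
September 2027: 30 days, 69 remaining
October 2027: 31 days, 38 remaining
Result: 2027-12-08

2027-12-08


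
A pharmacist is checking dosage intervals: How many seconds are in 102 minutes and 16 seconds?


Minutes: 102
Seconds: 16
Convert minutes to seconds: 102 x 60 = 6120
Add remaining seconds: 6120 + 16 = 6136

6136


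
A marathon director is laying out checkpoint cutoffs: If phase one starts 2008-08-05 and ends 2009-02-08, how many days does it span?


Start date: 2008-08-05
End date: 2009-02-08
Aug 2008: +27 days
Sep 2008: +30 days
Oct 2008: +31 days
... (4 more months)
Total: 187 days

187


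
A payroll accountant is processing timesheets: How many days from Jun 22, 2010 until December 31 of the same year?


Start: June 22, 2010
End: December 31, 2010
Days left in June: 8
July: 31
August: 31
September: 30
October: 31
... plus remaining months
Sum of remaining months: 184
Total: 8 + 184 = 192

192


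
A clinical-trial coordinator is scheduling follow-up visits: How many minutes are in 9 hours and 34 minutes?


Hours: 9
Minutes: 34
Convert hours to minutes: 9 x 60 = 540
Add remaining minutes: 540 + 34 = 574

574


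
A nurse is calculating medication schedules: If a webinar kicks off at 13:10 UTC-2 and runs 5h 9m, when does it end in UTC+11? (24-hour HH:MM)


Start: 13:10 in UTC-2
Step 1 - add duration:
  minutes: 10 + 9 = 19
  hours: 13 + 5 + 0 = 18
  end in UTC-2: 18:19
Step 2 - convert UTC-2 -> UTC+11:
  offset difference: 11 - (-2) = 13 hours
  18 + (13) = 31 -> mod 24 = 7
Result: 07:19 in UTC+11

07:19


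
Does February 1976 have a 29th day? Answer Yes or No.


Year: 1976
Divisible by 4? 1976 / 4 = 494.0 -> Yes
Divisible by 100? 1976 / 100 = 19.76 -> No
Divisible by 4 but not 100, so it IS a leap year

Yes


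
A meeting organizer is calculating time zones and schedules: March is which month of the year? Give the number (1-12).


Calendar month order:
2. February
3. March <--
4. April
March is month number 3

3


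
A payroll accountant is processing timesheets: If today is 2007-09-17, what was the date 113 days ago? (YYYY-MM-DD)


Start: 2007-09-17
Subtracting 113 days
Days already passed in September: 17
After going back through September: 96 more days to subtract
August 2007: 31 days, 65 remaining
July 2007: 31 days, 34 remaining
June 2007: 30 days, 4 remaining
May 2007 has 31 days, need 4
Result: 2007-05-27

2007-05-27


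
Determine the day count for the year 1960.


Year: 1960
Check leap year rules:
Divisible by 4? Yes
Divisible by 100? No
1960 is a leap year
Days: 366

366


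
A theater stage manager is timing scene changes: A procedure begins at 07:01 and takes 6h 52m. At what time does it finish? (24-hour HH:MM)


Start time: 07:01
Adding: 6 hours 52 minutes
Minutes: 1 + 52 = 53
Hours: 7 + 6 + 0 = 13
Result: 13:53

13:53


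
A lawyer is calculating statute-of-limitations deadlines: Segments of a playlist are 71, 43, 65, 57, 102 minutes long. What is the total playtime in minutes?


Durations: 71, 43, 65, 57, 102
Running sum: 71
+ 43 = 114
+ 65 = 179
+ 57 = 236
+ 102 = 338
Total duration: 338 minutes
That is 5 hours and 38 minutes

338


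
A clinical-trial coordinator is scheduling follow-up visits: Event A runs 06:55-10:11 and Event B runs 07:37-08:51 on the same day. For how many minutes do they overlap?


Interval A: [415, 611] minutes from midnight
Interval B: [457, 531] minutes from midnight
Overlap start = max(415, 457) = 457
Overlap end = min(611, 531) = 531
Overlap = 531 - 457 = 74 minutes

74


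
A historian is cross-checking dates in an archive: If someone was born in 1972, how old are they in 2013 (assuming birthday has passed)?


Birth year: 1972
Current year: 2013
Age = current year - birth year
Age = 2013 - 1972 = 41

41


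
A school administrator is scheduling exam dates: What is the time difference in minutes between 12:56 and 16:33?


Start time: 12:56 = 776 minutes from midnight
End time: 16:33 = 993 minutes from midnight
Difference: 993 - 776 = 217 minutes
That is 3 hours and 37 minutes

217


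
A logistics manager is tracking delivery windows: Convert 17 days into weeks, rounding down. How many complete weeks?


Total days: 17
Days per week: 7
Division: 17 / 7 = 2 remainder 3
Complete weeks: 2
Remaining days: 3

2


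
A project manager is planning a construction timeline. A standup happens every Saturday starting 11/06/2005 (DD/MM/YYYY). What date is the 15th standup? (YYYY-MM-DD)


First occurrence: 2005-06-11 (occurrence 1)
Each occurrence is 7 days after the previous.
Occurrence 15 is 14 weeks after the first.
14 weeks = 98 days
2005-06-11 + 98 days = 2005-09-17

2005-09-17


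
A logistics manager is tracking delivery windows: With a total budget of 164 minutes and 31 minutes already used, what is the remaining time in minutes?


Total budget: 164 minutes
Time used: 31 minutes
Remaining: 164 - 31 = 133 minutes
Percent used: 18.9%
Percent remaining: 81.1%

133


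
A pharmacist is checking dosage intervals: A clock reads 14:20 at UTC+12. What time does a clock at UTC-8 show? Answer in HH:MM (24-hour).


Local time: 14:20 at UTC+12 (offset 12h)
Target zone: UTC-8 (offset -8h)
Difference: -8 - (12) = -20 hours
Calculation: 14 + (-20) = -6
Wraparound: (-6) mod 24 = 18
Result: 18:20

18:20


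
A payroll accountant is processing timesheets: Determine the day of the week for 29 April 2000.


Date: 2000-04-29
January 1, 2000 is a Saturday
Day of year: 120
Offset from Jan 1: 119 days
119 mod 7 = 0
Result: Saturday

Saturday


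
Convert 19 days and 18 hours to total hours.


Days: 19
Extra hours: 18
Hours per day: 24
Days to hours: 19 x 24 = 456
Total: 456 + 18 = 474

474


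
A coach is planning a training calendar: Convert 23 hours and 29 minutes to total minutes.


Hours: 23
Extra minutes: 29
Minutes per hour: 60
Hours to minutes: 23 x 60 = 1380
Total: 1380 + 29 = 1409

1409


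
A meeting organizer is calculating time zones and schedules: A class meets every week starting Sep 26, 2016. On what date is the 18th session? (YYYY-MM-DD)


First occurrence: 2016-09-26 (occurrence 1)
Each occurrence is 7 days after the previous.
Occurrence 18 is 17 weeks after the first.
17 weeks = 119 days
2016-09-26 + 119 days = 2017-01-23

2017-01-23


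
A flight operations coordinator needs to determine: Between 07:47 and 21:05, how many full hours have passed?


Start: 07:47
End: 21:05
Hour difference: 21 - 7 = 14 hours
Minute difference: 5 - 47 = -42 minutes
Total minutes: 798
Complete hours: 798 / 60 = 13 (remainder 18)

13


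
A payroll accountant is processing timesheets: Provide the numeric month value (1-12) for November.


Calendar month order:
10. October
11. November <--
12. December
November is month number 11

11


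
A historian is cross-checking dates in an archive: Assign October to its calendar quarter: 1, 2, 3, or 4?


Month: October (month 10)
Q1: January-March (months 1-3)
Q2: April-June (months 4-6)
Q3: July-September (months 7-9)
Q4: October-December (months 10-12)
Month 10 falls in Q4

4


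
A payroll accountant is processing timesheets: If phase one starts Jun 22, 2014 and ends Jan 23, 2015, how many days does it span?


Start date: 2014-06-22
End date: 2015-01-23
Jun 2014: +9 days
Jul 2014: +31 days
Aug 2014: +31 days
... (5 more months)
Total: 215 days

215


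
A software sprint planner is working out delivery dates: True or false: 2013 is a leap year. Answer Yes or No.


Year: 2013
Divisible by 4? 2013 / 4 = 503.25 -> No
Not divisible by 4, so NOT a leap year

No


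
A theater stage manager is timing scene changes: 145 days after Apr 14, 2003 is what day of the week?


Start: 2003-04-14 (Monday)
Step 1 - find target date: add 145 days
  2003-04-14 + 145 days = 2003-09-06
Step 2 - day of week:
  145 mod 7 = 5
  Monday + 5 days -> Saturday
Result: Saturday (2003-09-06)

Saturday


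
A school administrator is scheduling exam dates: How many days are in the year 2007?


Year: 2007
Check leap year rules:
Divisible by 4? No
2007 is not a leap year
Days: 365

365


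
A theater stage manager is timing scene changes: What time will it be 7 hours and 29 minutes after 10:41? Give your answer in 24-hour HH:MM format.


Start time: 10:41
Adding: 7 hours 29 minutes
Minutes: 41 + 29 = 70
Minute overflow: 70 >= 60, so carry 1 hour, minutes = 10
Hours: 10 + 7 + 1 = 18
Result: 18:10

18:10


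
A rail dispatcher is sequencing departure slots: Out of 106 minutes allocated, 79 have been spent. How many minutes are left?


Total budget: 106 minutes
Time used: 79 minutes
Remaining: 106 - 79 = 27 minutes
Percent used: 74.5%
Percent remaining: 25.5%

27


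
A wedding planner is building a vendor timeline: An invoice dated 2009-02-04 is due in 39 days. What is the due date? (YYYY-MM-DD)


Start: 2009-02-04
Adding 39 days
Days remaining in February: 24
After February: 15 days still to add
March 2009 has 31 days, need 15
Result: 2009-03-15

2009-03-15


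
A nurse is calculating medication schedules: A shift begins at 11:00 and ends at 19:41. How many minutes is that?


Start time: 11:00 = 660 minutes from midnight
End time: 19:41 = 1181 minutes from midnight
Difference: 1181 - 660 = 521 minutes
That is 8 hours and 41 minutes

521


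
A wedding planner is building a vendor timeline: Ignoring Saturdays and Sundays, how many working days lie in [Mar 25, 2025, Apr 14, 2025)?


Start: 2025-03-25 (Tuesday)
End (exclusive): 2025-04-14 (Monday)
Total calendar days: 20
Full weeks: 20 // 7 = 2 -> 10 weekdays
Remaining 6 days starting on Tuesday:
  Tue(w), Wed(w), Thu(w), Fri(w), Sat(-), Sun(-) -> 4 weekdays
Total business days: 10 + 4 = 14

14


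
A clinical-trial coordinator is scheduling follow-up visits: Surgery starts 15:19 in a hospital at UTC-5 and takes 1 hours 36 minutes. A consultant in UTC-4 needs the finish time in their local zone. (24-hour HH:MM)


Start: 15:19 in UTC-5
Step 1 - add duration:
  minutes: 19 + 36 = 55
  hours: 15 + 1 + 0 = 16
  end in UTC-5: 16:55
Step 2 - convert UTC-5 -> UTC-4:
  offset difference: -4 - (-5) = 1 hours
  16 + (1) = 17 -> mod 24 = 17
Result: 17:55 in UTC-4

17:55


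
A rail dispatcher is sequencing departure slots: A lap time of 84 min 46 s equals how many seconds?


Minutes: 84
Seconds: 46
Convert minutes to seconds: 84 x 60 = 5040
Add remaining seconds: 5040 + 46 = 5086

5086


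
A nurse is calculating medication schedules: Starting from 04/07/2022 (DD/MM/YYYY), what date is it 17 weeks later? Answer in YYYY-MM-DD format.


Start: 2022-07-04
Weeks to add: 17
Convert to days: 17 x 7 = 119 days
Add 119 days to 2022-07-04
Result: 2022-10-31

2022-10-31


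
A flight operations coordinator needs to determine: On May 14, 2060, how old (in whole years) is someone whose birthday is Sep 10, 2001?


Birth: 2001-09-10
Reference: 2060-05-14
Year difference: 2060 - 2001 = 59
Has birthday (09-10) occurred by 05-14? No
Birthday not yet reached this year -> subtract 1
Age in full years: 58

58


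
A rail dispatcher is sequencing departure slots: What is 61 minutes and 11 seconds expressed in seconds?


Minutes: 61
Extra seconds: 11
Seconds per minute: 60
Minutes to seconds: 61 x 60 = 3660
Total: 3660 + 11 = 3671

3671


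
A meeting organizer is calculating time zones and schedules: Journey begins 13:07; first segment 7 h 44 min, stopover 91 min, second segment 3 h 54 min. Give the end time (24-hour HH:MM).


Depart: 13:07
Leg 1: +464 min -> 20:51
Layover: +91 min -> 22:22
Leg 2: +234 min -> 02:16
Total travel: 789 minutes = 13h 9m
Arrival: 02:16

02:16


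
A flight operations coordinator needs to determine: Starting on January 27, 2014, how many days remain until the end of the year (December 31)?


Start: January 27, 2014
End: December 31, 2014
Days left in January: 4
February: 28
March: 31
April: 30
May: 31
... plus remaining months
Sum of remaining months: 334
Total: 4 + 334 = 338

338


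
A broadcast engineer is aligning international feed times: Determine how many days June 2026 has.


Month: June
Year: 2026
June is a 30-day month
Total: 30 days

30


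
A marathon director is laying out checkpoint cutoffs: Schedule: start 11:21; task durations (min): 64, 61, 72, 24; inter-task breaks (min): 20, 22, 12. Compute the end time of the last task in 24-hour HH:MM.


Start: 11:21 = 681 min from midnight
  after task 1 (64 min): 12:25
  after break (20 min): 12:45
  after task 2 (61 min): 13:46
  after break (22 min): 14:08
  after task 3 (72 min): 15:20
  after break (12 min): 15:32
  after task 4 (24 min): 15:56
Total elapsed: 275 minutes
End time: 15:56

15:56


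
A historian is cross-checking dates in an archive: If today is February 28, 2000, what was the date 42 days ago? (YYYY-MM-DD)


Start: 2000-02-28
Subtracting 42 days
Days already passed in February: 28
After going back through February: 14 more days to subtract
January 2000 has 31 days, need 14
Result: 2000-01-17

2000-01-17


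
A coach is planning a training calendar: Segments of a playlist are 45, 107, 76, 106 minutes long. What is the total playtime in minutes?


Durations: 45, 107, 76, 106
Running sum: 45
+ 107 = 152
+ 76 = 228
+ 106 = 334
Total duration: 334 minutes
That is 5 hours and 34 minutes

334


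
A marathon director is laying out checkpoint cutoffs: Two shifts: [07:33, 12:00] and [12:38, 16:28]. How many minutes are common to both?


Interval A: [453, 720] minutes from midnight
Interval B: [758, 988] minutes from midnight
Overlap start = max(453, 758) = 758
Overlap end = min(720, 988) = 720
End <= start, so the intervals do not overlap: 0 minutes

0


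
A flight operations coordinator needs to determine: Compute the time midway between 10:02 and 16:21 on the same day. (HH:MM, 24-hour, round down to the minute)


Start time: 10:02 = 602 minutes from midnight
End time: 16:21 = 981 minutes from midnight
Sum: 602 + 981 = 1583
Midpoint: 1583 / 2 = 791 minutes
Convert: 791 / 60 = 13 hours, 11 minutes
Result: 13:11

13:11


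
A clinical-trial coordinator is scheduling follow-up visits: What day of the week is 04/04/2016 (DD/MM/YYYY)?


Date: 2016-04-04
January 1, 2016 is a Friday
Day of year: 95
Offset from Jan 1: 94 days
94 mod 7 = 3
Result: Monday

Monday


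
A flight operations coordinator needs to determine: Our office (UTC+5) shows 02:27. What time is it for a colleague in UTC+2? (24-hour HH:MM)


Local time: 02:27 at UTC+5 (offset 5h)
Target zone: UTC+2 (offset 2h)
Difference: 2 - (5) = -3 hours
Calculation: 2 + (-3) = -1
Wraparound: (-1) mod 24 = 23
Result: 23:27

23:27


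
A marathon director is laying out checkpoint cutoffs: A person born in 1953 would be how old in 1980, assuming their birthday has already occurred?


Birth year: 1953
Current year: 1980
Age = current year - birth year
Age = 1980 - 1953 = 27

27


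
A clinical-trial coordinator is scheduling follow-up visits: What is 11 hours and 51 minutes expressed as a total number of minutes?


Hours: 11
Minutes: 51
Convert hours to minutes: 11 x 60 = 660
Add remaining minutes: 660 + 51 = 711

711


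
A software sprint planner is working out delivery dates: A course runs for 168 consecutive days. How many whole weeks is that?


Total days: 168
Days per week: 7
Division: 168 / 7 = 24 remainder 0
Complete weeks: 24
Remaining days: 0

24


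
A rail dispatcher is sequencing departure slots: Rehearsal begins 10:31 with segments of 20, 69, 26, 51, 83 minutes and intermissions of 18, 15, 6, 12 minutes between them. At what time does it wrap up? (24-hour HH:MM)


Start: 10:31 = 631 min from midnight
  after task 1 (20 min): 10:51
  after break (18 min): 11:09
  after task 2 (69 min): 12:18
  after break (15 min): 12:33
  after task 3 (26 min): 12:59
  after break (6 min): 13:05
  after task 4 (51 min): 13:56
  after break (12 min): 14:08
  after task 5 (83 min): 15:31
Total elapsed: 300 minutes
End time: 15:31

15:31


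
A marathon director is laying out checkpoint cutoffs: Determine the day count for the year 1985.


Year: 1985
Check leap year rules:
Divisible by 4? No
1985 is not a leap year
Days: 365

365


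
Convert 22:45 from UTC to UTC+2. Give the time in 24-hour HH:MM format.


Local time: 22:45 at UTC (offset 0h)
Target zone: UTC+2 (offset 2h)
Difference: 2 - (0) = 2 hours
Calculation: 22 + (2) = 24
Wraparound: (24) mod 24 = 0
Result: 00:45

00:45


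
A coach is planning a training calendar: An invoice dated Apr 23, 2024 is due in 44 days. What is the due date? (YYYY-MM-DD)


Start: 2024-04-23
Adding 44 days
Days remaining in April: 7
After April: 37 days still to add
May 2024: 31 days, 6 remaining
June 2024 has 30 days, need 6
Result: 2024-06-06

2024-06-06


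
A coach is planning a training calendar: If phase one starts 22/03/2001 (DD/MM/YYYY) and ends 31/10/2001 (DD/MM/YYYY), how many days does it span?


Start date: 2001-03-22
End date: 2001-10-31
Mar 2001: +10 days
Apr 2001: +30 days
May 2001: +31 days
... (5 more months)
Total: 223 days

223


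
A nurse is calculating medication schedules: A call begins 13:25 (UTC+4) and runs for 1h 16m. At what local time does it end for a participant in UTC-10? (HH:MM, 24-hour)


Start: 13:25 in UTC+4
Step 1 - add duration:
  minutes: 25 + 16 = 41
  hours: 13 + 1 + 0 = 14
  end in UTC+4: 14:41
Step 2 - convert UTC+4 -> UTC-10:
  offset difference: -10 - (4) = -14 hours
  14 + (-14) = 0 -> mod 24 = 0
Result: 00:41 in UTC-10

00:41


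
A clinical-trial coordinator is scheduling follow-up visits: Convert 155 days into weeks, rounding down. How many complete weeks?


Total days: 155
Days per week: 7
Division: 155 / 7 = 22 remainder 1
Complete weeks: 22
Remaining days: 1

22


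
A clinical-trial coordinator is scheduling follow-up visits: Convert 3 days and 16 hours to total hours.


Days: 3
Extra hours: 16
Hours per day: 24
Days to hours: 3 x 24 = 72
Total: 72 + 16 = 88

88


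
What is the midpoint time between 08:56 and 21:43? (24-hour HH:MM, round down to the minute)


Start time: 08:56 = 536 minutes from midnight
End time: 21:43 = 1303 minutes from midnight
Sum: 536 + 1303 = 1839
Midpoint: 1839 / 2 = 919 minutes
Convert: 919 / 60 = 15 hours, 19 minutes
Result: 15:19

15:19


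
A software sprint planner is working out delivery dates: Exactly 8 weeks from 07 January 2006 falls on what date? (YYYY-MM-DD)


Start: 2006-01-07
Weeks to add: 8
Convert to days: 8 x 7 = 56 days
Add 56 days to 2006-01-07
Result: 2006-03-04

2006-03-04


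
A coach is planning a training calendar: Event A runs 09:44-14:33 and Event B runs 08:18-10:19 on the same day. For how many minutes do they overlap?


Interval A: [584, 873] minutes from midnight
Interval B: [498, 619] minutes from midnight
Overlap start = max(584, 498) = 584
Overlap end = min(873, 619) = 619
Overlap = 619 - 584 = 35 minutes

35


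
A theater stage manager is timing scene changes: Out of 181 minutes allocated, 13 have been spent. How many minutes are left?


Total budget: 181 minutes
Time used: 13 minutes
Remaining: 181 - 13 = 168 minutes
Percent used: 7.2%
Percent remaining: 92.8%

168


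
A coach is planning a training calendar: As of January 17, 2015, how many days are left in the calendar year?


Start: January 17, 2015
End: December 31, 2015
Days left in January: 14
February: 28
March: 31
April: 30
May: 31
... plus remaining months
Sum of remaining months: 334
Total: 14 + 334 = 348

348


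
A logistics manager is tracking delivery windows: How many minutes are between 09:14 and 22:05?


Start time: 09:14 = 554 minutes from midnight
End time: 22:05 = 1325 minutes from midnight
Difference: 1325 - 554 = 771 minutes
That is 12 hours and 51 minutes

771


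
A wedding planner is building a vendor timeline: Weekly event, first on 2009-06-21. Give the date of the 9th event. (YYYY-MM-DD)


First occurrence: 2009-06-21 (occurrence 1)
Each occurrence is 7 days after the previous.
Occurrence 9 is 8 weeks after the first.
8 weeks = 56 days
2009-06-21 + 56 days = 2009-08-16

2009-08-16


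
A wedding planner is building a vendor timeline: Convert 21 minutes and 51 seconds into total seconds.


Minutes: 21
Seconds: 51
Convert minutes to seconds: 21 x 60 = 1260
Add remaining seconds: 1260 + 51 = 1311

1311


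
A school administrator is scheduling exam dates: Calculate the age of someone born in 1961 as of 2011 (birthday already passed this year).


Birth year: 1961
Current year: 2011
Age = current year - birth year
Age = 2011 - 1961 = 50

50


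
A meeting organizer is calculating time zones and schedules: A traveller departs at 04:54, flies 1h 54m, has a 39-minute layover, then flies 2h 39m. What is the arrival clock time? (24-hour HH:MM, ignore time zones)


Depart: 04:54
Leg 1: +114 min -> 06:48
Layover: +39 min -> 07:27
Leg 2: +159 min -> 10:06
Total travel: 312 minutes = 5h 12m
Arrival: 10:06

10:06


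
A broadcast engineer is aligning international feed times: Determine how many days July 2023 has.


Month: July
Year: 2023
July is a 31-day month
Total: 31 days

31


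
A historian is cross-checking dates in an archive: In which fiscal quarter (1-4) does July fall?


Month: July (month 7)
Q1: January-March (months 1-3)
Q2: April-June (months 4-6)
Q3: July-September (months 7-9)
Q4: October-December (months 10-12)
Month 7 falls in Q3

3


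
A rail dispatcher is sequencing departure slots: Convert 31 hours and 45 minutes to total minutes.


Hours: 31
Minutes: 45
Convert hours to minutes: 31 x 60 = 1860
Add remaining minutes: 1860 + 45 = 1905

1905


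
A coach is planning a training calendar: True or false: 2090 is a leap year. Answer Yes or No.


Year: 2090
Divisible by 4? 2090 / 4 = 522.5 -> No
Not divisible by 4, so NOT a leap year

No


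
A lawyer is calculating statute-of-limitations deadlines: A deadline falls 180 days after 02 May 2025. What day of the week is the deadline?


Start: 2025-05-02 (Friday)
Step 1 - find target date: add 180 days
  2025-05-02 + 180 days = 2025-10-29
Step 2 - day of week:
  180 mod 7 = 5
  Friday + 5 days -> Wednesday
Result: Wednesday (2025-10-29)

Wednesday


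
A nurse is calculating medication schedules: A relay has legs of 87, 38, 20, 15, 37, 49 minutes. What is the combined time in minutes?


Durations: 87, 38, 20, 15, 37, 49
Running sum: 87
+ 38 = 125
+ 20 = 145
+ 15 = 160
+ 37 = 197
+ 49 = 246
Total duration: 246 minutes
That is 4 hours and 6 minutes

246


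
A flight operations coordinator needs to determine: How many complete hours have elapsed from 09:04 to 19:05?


Start: 09:04
End: 19:05
Hour difference: 19 - 9 = 10 hours
Minute difference: 5 - 4 = 1 minutes
Total minutes: 601
Complete hours: 601 / 60 = 10 (remainder 1)

10


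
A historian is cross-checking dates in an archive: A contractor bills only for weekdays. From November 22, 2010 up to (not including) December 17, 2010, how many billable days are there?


Start: 2010-11-22 (Monday)
End (exclusive): 2010-12-17 (Friday)
Total calendar days: 25
Full weeks: 25 // 7 = 3 -> 15 weekdays
Remaining 4 days starting on Monday:
  Mon(w), Tue(w), Wed(w), Thu(w) -> 4 weekdays
Total business days: 15 + 4 = 19

19


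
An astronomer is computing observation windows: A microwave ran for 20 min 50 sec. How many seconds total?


Minutes: 20
Extra seconds: 50
Seconds per minute: 60
Minutes to seconds: 20 x 60 = 1200
Total: 1200 + 50 = 1250

1250


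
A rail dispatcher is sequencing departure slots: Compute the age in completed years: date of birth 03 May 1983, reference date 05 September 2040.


Birth: 1983-05-03
Reference: 2040-09-05
Year difference: 2040 - 1983 = 57
Has birthday (05-03) occurred by 09-05? Yes
Age in full years: 57

57


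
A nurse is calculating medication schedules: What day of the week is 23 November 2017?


Date: 2017-11-23
January 1, 2017 is a Sunday
Day of year: 327
Offset from Jan 1: 326 days
326 mod 7 = 4
Result: Thursday

Thursday


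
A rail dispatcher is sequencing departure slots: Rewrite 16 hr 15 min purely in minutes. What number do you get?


Hours: 16
Extra minutes: 15
Minutes per hour: 60
Hours to minutes: 16 x 60 = 960
Total: 960 + 15 = 975

975


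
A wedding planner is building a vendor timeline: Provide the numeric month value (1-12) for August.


Calendar month order:
7. July
8. August <--
9. September
August is month number 8

8


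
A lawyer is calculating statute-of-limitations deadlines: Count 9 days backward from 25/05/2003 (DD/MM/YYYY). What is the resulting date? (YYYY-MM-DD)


Start: 2003-05-25
Subtracting 9 days
Days already passed in May: 25
Result: 2003-05-16

2003-05-16


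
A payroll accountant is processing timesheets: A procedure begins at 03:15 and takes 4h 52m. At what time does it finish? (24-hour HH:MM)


Start time: 03:15
Adding: 4 hours 52 minutes
Minutes: 15 + 52 = 67
Minute overflow: 67 >= 60, so carry 1 hour, minutes = 7
Hours: 3 + 4 + 1 = 8
Result: 08:07

08:07


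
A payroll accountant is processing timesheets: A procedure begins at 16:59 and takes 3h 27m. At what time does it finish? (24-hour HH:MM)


Start time: 16:59
Adding: 3 hours 27 minutes
Minutes: 59 + 27 = 86
Minute overflow: 86 >= 60, so carry 1 hour, minutes = 26
Hours: 16 + 3 + 1 = 20
Result: 20:26

20:26


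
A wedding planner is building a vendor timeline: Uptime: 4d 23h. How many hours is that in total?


Days: 4
Extra hours: 23
Hours per day: 24
Days to hours: 4 x 24 = 96
Total: 96 + 23 = 119

119


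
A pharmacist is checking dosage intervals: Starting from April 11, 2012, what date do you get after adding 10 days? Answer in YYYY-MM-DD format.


Start: 2012-04-11
Adding 10 days
Days remaining in April: 19
Result: 2012-04-21

2012-04-21


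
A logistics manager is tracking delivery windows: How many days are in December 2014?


Month: December
Year: 2014
December is a 31-day month
Total: 31 days

31


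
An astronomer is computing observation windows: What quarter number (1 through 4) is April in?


Month: April (month 4)
Q1: January-March (months 1-3)
Q2: April-June (months 4-6)
Q3: July-September (months 7-9)
Q4: October-December (months 10-12)
Month 4 falls in Q2

2


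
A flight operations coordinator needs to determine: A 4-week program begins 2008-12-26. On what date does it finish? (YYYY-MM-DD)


Start: 2008-12-26
Weeks to add: 4
Convert to days: 4 x 7 = 28 days
Add 28 days to 2008-12-26
Result: 2009-01-23

2009-01-23


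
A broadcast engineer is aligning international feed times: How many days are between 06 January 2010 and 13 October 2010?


Start date: 2010-01-06
End date: 2010-10-13
Jan 2010: +26 days
Feb 2010: +28 days
Mar 2010: +31 days
... (7 more months)
Total: 280 days

280


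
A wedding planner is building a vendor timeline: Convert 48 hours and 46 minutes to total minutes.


Hours: 48
Extra minutes: 46
Minutes per hour: 60
Hours to minutes: 48 x 60 = 2880
Total: 2880 + 46 = 2926

2926


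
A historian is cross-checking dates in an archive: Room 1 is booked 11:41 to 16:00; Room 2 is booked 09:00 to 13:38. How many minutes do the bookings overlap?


Interval A: [701, 960] minutes from midnight
Interval B: [540, 818] minutes from midnight
Overlap start = max(701, 540) = 701
Overlap end = min(960, 818) = 818
Overlap = 818 - 701 = 117 minutes

117


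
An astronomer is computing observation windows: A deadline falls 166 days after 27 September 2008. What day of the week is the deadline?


Start: 2008-09-27 (Saturday)
Step 1 - find target date: add 166 days
  2008-09-27 + 166 days = 2009-03-12
Step 2 - day of week:
  166 mod 7 = 5
  Saturday + 5 days -> Thursday
Result: Thursday (2009-03-12)

Thursday


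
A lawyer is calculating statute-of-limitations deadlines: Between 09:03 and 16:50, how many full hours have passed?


Start: 09:03
End: 16:50
Hour difference: 16 - 9 = 7 hours
Minute difference: 50 - 3 = 47 minutes
Total minutes: 467
Complete hours: 467 / 60 = 7 (remainder 47)

7


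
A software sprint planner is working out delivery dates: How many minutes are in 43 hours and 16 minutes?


Hours: 43
Minutes: 16
Convert hours to minutes: 43 x 60 = 2580
Add remaining minutes: 2580 + 16 = 2596

2596


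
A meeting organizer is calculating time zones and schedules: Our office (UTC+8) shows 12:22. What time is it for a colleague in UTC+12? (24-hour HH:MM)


Local time: 12:22 at UTC+8 (offset 8h)
Target zone: UTC+12 (offset 12h)
Difference: 12 - (8) = 4 hours
Calculation: 12 + (4) = 16
Result: 16:22

16:22


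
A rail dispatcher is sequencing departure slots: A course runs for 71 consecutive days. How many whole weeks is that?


Total days: 71
Days per week: 7
Division: 71 / 7 = 10 remainder 1
Complete weeks: 10
Remaining days: 1

10


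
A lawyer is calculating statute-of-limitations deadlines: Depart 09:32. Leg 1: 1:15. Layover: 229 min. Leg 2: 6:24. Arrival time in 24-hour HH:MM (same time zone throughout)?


Depart: 09:32
Leg 1: +75 min -> 10:47
Layover: +229 min -> 14:36
Leg 2: +384 min -> 21:00
Total travel: 688 minutes = 11h 28m
Arrival: 21:00

21:00


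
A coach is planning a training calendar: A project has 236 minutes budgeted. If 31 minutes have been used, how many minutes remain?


Total budget: 236 minutes
Time used: 31 minutes
Remaining: 236 - 31 = 205 minutes
Percent used: 13.1%
Percent remaining: 86.9%

205


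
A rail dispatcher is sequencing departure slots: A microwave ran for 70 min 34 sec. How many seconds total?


Minutes: 70
Extra seconds: 34
Seconds per minute: 60
Minutes to seconds: 70 x 60 = 4200
Total: 4200 + 34 = 4234

4234


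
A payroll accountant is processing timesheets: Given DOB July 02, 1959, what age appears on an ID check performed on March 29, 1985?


Birth: 1959-07-02
Reference: 1985-03-29
Year difference: 1985 - 1959 = 26
Has birthday (07-02) occurred by 03-29? No
Birthday not yet reached this year -> subtract 1
Age in full years: 25

25


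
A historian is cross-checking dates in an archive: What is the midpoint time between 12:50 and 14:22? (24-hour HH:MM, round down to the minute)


Start time: 12:50 = 770 minutes from midnight
End time: 14:22 = 862 minutes from midnight
Sum: 770 + 862 = 1632
Midpoint: 1632 / 2 = 816 minutes
Convert: 816 / 60 = 13 hours, 36 minutes
Result: 13:36

13:36


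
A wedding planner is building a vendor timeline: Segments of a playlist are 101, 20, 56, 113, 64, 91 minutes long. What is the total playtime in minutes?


Durations: 101, 20, 56, 113, 64, 91
Running sum: 101
+ 20 = 121
+ 56 = 177
+ 113 = 290
+ 64 = 354
+ 91 = 445
Total duration: 445 minutes
That is 7 hours and 25 minutes

445


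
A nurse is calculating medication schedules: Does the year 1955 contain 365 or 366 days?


Year: 1955
Check leap year rules:
Divisible by 4? No
1955 is not a leap year
Days: 365

365


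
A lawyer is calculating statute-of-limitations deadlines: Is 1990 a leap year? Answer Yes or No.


Year: 1990
Divisible by 4? 1990 / 4 = 497.5 -> No
Not divisible by 4, so NOT a leap year

No


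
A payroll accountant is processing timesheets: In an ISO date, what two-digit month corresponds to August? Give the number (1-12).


Calendar month order:
7. July
8. August <--
9. September
August is month number 8

8


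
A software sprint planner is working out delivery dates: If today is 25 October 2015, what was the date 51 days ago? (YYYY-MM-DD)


Start: 2015-10-25
Subtracting 51 days
Days already passed in October: 25
After going back through October: 26 more days to subtract
September 2015 has 30 days, need 26
Result: 2015-09-04

2015-09-04


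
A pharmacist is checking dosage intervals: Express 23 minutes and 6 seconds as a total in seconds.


Minutes: 23
Seconds: 6
Convert minutes to seconds: 23 x 60 = 1380
Add remaining seconds: 1380 + 6 = 1386

1386


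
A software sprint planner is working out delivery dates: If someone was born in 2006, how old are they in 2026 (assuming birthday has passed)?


Birth year: 2006
Current year: 2026
Age = current year - birth year
Age = 2026 - 2006 = 20

20


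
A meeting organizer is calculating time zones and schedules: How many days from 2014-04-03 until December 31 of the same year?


Start: April 03, 2014
End: December 31, 2014
Days left in April: 27
May: 31
June: 30
July: 31
August: 31
... plus remaining months
Sum of remaining months: 245
Total: 27 + 245 = 272

272


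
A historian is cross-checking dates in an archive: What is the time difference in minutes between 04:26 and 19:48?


Start time: 04:26 = 266 minutes from midnight
End time: 19:48 = 1188 minutes from midnight
Difference: 1188 - 266 = 922 minutes
That is 15 hours and 22 minutes

922


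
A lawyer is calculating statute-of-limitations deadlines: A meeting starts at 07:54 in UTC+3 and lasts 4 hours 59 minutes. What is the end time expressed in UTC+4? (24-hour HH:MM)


Start: 07:54 in UTC+3
Step 1 - add duration:
  minutes: 54 + 59 = 113 (carry 1h)
  hours: 7 + 4 + 1 = 12
  end in UTC+3: 12:53
Step 2 - convert UTC+3 -> UTC+4:
  offset difference: 4 - (3) = 1 hours
  12 + (1) = 13 -> mod 24 = 13
Result: 13:53 in UTC+4

13:53


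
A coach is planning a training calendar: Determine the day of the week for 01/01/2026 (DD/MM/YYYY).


Date: 2026-01-01
January 1, 2026 is a Thursday
Day of year: 1
Offset from Jan 1: 0 days
0 mod 7 = 0
Result: Thursday

Thursday


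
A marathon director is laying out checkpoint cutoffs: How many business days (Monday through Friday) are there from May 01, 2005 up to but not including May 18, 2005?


Start: 2005-05-01 (Sunday)
End (exclusive): 2005-05-18 (Wednesday)
Total calendar days: 17
Full weeks: 17 // 7 = 2 -> 10 weekdays
Remaining 3 days starting on Sunday:
  Sun(-), Mon(w), Tue(w) -> 2 weekdays
Total business days: 10 + 2 = 12

12


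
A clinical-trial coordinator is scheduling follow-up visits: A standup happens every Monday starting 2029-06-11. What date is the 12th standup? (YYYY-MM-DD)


First occurrence: 2029-06-11 (occurrence 1)
Each occurrence is 7 days after the previous.
Occurrence 12 is 11 weeks after the first.
11 weeks = 77 days
2029-06-11 + 77 days = 2029-08-27

2029-08-27


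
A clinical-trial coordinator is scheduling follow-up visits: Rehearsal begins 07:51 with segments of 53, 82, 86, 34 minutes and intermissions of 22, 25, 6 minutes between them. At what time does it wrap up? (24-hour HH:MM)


Start: 07:51 = 471 min from midnight
  after task 1 (53 min): 08:44
  after break (22 min): 09:06
  after task 2 (82 min): 10:28
  after break (25 min): 10:53
  after task 3 (86 min): 12:19
  after break (6 min): 12:25
  after task 4 (34 min): 12:59
Total elapsed: 308 minutes
End time: 12:59

12:59


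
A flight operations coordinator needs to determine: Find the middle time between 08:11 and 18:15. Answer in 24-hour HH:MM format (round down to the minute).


Start time: 08:11 = 491 minutes from midnight
End time: 18:15 = 1095 minutes from midnight
Sum: 491 + 1095 = 1586
Midpoint: 1586 / 2 = 793 minutes
Convert: 793 / 60 = 13 hours, 13 minutes
Result: 13:13

13:13


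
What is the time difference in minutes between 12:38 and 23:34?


Start time: 12:38 = 758 minutes from midnight
End time: 23:34 = 1414 minutes from midnight
Difference: 1414 - 758 = 656 minutes
That is 10 hours and 56 minutes

656


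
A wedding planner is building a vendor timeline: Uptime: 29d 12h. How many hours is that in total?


Days: 29
Extra hours: 12
Hours per day: 24
Days to hours: 29 x 24 = 696
Total: 696 + 12 = 708

708


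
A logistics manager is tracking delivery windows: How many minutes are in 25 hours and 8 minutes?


Hours: 25
Extra minutes: 8
Minutes per hour: 60
Hours to minutes: 25 x 60 = 1500
Total: 1500 + 8 = 1508

1508


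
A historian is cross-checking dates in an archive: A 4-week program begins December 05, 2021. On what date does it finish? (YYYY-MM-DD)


Start: 2021-12-05
Weeks to add: 4
Convert to days: 4 x 7 = 28 days
Add 28 days to 2021-12-05
Result: 2022-01-02

2022-01-02


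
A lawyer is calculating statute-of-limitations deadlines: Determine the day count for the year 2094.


Year: 2094
Check leap year rules:
Divisible by 4? No
2094 is not a leap year
Days: 365

365


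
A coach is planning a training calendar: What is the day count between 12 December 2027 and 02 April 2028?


Start date: 2027-12-12
End date: 2028-04-02
Dec 2027: +20 days
Jan 2028: +31 days
Feb 2028: +29 days
Mar 2028: +31 days
Apr 2028: +1 days
Total: 112 days

112


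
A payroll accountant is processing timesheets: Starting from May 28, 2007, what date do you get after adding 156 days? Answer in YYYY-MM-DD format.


Start: 2007-05-28
Adding 156 days
Days remaining in May: 3
After May: 153 days still to add
June 2007: 30 days, 123 remaining
July 2007: 31 days, 92 remaining
August 2007: 31 days, 61 remaining
September 2007: 30 days, 31 remaining
Result: 2007-10-31

2007-10-31


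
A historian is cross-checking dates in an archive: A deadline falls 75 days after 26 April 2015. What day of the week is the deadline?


Start: 2015-04-26 (Sunday)
Step 1 - find target date: add 75 days
  2015-04-26 + 75 days = 2015-07-10
Step 2 - day of week:
  75 mod 7 = 5
  Sunday + 5 days -> Friday
Result: Friday (2015-07-10)

Friday


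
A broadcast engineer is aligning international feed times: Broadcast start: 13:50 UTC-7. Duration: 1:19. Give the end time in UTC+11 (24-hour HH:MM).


Start: 13:50 in UTC-7
Step 1 - add duration:
  minutes: 50 + 19 = 69 (carry 1h)
  hours: 13 + 1 + 1 = 15
  end in UTC-7: 15:09
Step 2 - convert UTC-7 -> UTC+11:
  offset difference: 11 - (-7) = 18 hours
  15 + (18) = 33 -> mod 24 = 9
Result: 09:09 in UTC+11

09:09


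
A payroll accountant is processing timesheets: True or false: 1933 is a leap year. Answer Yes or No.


Year: 1933
Divisible by 4? 1933 / 4 = 483.25 -> No
Not divisible by 4, so NOT a leap year

No


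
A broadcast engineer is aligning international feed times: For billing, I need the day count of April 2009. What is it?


Month: April
Year: 2009
April is a 30-day month
Total: 30 days

30
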